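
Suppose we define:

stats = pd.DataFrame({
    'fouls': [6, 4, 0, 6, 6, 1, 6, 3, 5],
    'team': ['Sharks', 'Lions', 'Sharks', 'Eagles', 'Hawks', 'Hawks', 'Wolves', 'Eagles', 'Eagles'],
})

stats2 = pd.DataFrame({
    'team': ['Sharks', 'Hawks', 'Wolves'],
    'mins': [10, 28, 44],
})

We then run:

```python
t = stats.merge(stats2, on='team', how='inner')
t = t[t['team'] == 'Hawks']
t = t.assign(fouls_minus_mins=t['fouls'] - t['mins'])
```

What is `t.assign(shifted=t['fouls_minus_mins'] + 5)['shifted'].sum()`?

-39

merge on 'team' (how='inner') → 5 rows:
   fouls    team  mins
0      6  Sharks    10
1      0  Sharks    10
2      6   Hawks    28
3      1   Hawks    28
4      6  Wolves    44
filter rows where team == 'Hawks':
   fouls   team  mins
2      6  Hawks    28
3      1  Hawks    28
add column fouls_minus_mins = t['fouls'] - t['mins']:
   fouls   team  mins  fouls_minus_mins
2      6  Hawks    28               -22
3      1  Hawks    28               -27
add column shifted = t['fouls_minus_mins'] + 5:
   fouls   team  mins  fouls_minus_mins  shifted
2      6  Hawks    28               -22      -17
3      1  Hawks    28               -27      -22
Finally, sum of column 'shifted' = -39.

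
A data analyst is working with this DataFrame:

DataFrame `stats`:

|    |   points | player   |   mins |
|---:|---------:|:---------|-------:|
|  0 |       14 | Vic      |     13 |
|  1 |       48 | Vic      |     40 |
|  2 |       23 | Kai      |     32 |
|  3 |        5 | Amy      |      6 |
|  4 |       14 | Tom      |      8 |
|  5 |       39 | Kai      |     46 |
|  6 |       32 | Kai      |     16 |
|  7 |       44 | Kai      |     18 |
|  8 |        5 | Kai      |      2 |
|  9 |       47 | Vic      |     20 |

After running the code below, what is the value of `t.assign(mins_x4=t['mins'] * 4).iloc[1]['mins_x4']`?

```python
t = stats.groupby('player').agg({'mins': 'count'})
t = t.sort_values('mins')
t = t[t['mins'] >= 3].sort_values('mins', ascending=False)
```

group by player, count of mins:
        mins
player      
Amy        1
Kai        5
Tom        1
Vic        3
sort by mins:
        mins
player      
Amy        1
Tom        1
Vic        3
Kai        5
filter rows where mins >= 3:
        mins
player      
Vic        3
Kai        5
sort by mins descending:
        mins
player      
Kai        5
Vic        3
add column mins_x4 = t['mins'] * 4:
        mins  mins_x4
player               
Kai        5       20
Vic        3       12
So iloc[1]['mins_x4'] = 12.

12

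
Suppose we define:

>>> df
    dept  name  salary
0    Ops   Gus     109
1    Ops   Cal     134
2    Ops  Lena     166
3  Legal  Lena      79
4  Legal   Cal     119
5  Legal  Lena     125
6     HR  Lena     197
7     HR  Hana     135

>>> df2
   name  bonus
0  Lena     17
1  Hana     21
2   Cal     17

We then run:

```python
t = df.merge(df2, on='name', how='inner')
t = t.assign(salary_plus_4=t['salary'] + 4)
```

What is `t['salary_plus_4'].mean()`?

merge on 'name' (how='inner') → 7 rows:
    dept  name  salary  bonus
0    Ops   Cal     134     17
1    Ops  Lena     166     17
2  Legal  Lena      79     17
3  Legal   Cal     119     17
4  Legal  Lena     125     17
5     HR  Lena     197     17
6     HR  Hana     135     21
add column salary_plus_4 = t['salary'] + 4:
    dept  name  salary  bonus  salary_plus_4
0    Ops   Cal     134     17            138
1    Ops  Lena     166     17            170
2  Legal  Lena      79     17             83
3  Legal   Cal     119     17            123
4  Legal  Lena     125     17            129
5     HR  Lena     197     17            201
6     HR  Hana     135     21            139
Taking the mean of column 'salary_plus_4' gives 140.428571429.

140.428571429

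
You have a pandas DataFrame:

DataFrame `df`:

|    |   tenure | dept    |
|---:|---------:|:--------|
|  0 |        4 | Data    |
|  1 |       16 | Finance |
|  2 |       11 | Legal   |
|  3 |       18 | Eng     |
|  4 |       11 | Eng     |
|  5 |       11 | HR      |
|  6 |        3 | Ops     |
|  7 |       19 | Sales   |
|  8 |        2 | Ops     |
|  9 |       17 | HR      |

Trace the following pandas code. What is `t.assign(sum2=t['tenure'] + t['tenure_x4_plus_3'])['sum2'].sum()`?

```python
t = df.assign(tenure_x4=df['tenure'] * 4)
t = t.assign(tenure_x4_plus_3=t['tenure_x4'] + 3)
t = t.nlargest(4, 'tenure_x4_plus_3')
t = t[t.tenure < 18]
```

171

add column tenure_x4 = df['tenure'] * 4:
   tenure     dept  tenure_x4
0       4     Data         16
1      16  Finance         64
2      11    Legal         44
3      18      Eng         72
4      11      Eng         44
5      11       HR         44
6       3      Ops         12
7      19    Sales         76
8       2      Ops          8
9      17       HR         68
add column tenure_x4_plus_3 = t['tenure_x4'] + 3:
   tenure     dept  tenure_x4  tenure_x4_plus_3
0       4     Data         16                19
1      16  Finance         64                67
2      11    Legal         44                47
3      18      Eng         72                75
4      11      Eng         44                47
5      11       HR         44                47
6       3      Ops         12                15
7      19    Sales         76                79
8       2      Ops          8                11
9      17       HR         68                71
take 4 rows with largest tenure_x4_plus_3:
   tenure     dept  tenure_x4  tenure_x4_plus_3
7      19    Sales         76                79
3      18      Eng         72                75
9      17       HR         68                71
1      16  Finance         64                67
filter rows where tenure < 18:
   tenure     dept  tenure_x4  tenure_x4_plus_3
9      17       HR         68                71
1      16  Finance         64                67
add column sum2 = t['tenure'] + t['tenure_x4_plus_3']:
   tenure     dept  tenure_x4  tenure_x4_plus_3  sum2
9      17       HR         68                71    88
1      16  Finance         64                67    83
Then the sum of column 'sum2': 171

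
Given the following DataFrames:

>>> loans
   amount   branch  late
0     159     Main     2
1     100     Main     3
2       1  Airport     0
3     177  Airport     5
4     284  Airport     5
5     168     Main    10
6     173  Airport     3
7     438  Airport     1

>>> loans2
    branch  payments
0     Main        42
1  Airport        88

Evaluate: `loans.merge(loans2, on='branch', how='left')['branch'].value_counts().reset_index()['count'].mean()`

merge on 'branch' (how='left') → 8 rows:
   amount   branch  late  payments
0     159     Main     2        42
1     100     Main     3        42
2       1  Airport     0        88
3     177  Airport     5        88
4     284  Airport     5        88
5     168     Main    10        42
6     173  Airport     3        88
7     438  Airport     1        88
value_counts of branch:
branch
Airport    5
Main       3
Name: count, dtype: int64
reset_index():
    branch  count
0  Airport      5
1     Main      3
Taking the mean of column 'count' gives 4.0.

4.0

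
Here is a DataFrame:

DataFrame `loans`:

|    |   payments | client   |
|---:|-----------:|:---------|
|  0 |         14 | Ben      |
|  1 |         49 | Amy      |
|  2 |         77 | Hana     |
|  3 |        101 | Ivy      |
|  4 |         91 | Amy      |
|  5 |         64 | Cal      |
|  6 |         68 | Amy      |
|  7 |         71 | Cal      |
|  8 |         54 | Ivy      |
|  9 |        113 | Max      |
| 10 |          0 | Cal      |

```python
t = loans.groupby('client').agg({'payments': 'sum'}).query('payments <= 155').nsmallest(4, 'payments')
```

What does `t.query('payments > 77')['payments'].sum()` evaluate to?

248

group by client, sum of payments:
        payments
client          
Amy          208
Ben           14
Cal          135
Hana          77
Ivy          155
Max          113
filter rows where payments <= 155:
        payments
client          
Ben           14
Cal          135
Hana          77
Ivy          155
Max          113
take 4 rows with smallest payments:
        payments
client          
Ben           14
Hana          77
Max          113
Cal          135
filter rows where payments > 77:
        payments
client          
Max          113
Cal          135
Reading off the sum of column 'payments', we get 248.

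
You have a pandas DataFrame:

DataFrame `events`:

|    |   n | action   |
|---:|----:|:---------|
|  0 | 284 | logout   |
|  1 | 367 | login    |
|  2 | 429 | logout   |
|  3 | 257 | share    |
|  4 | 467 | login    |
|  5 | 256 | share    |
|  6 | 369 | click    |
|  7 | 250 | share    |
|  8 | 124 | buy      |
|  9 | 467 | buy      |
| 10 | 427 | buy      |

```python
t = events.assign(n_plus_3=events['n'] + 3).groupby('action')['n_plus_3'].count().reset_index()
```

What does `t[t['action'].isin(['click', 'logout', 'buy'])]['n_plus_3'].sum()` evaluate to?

add column n_plus_3 = events['n'] + 3:
      n  action  n_plus_3
0   284  logout       287
1   367   login       370
2   429  logout       432
3   257   share       260
4   467   login       470
5   256   share       259
6   369   click       372
7   250   share       253
8   124     buy       127
9   467     buy       470
10  427     buy       430
group by action, count of n_plus_3:
action
buy       3
click     1
login     2
logout    2
share     3
Name: n_plus_3, dtype: int64
reset_index():
   action  n_plus_3
0     buy         3
1   click         1
2   login         2
3  logout         2
4   share         3
filter rows where action in ['click', 'logout', 'buy']:
   action  n_plus_3
0     buy         3
1   click         1
3  logout         2
So sum() = 6.

6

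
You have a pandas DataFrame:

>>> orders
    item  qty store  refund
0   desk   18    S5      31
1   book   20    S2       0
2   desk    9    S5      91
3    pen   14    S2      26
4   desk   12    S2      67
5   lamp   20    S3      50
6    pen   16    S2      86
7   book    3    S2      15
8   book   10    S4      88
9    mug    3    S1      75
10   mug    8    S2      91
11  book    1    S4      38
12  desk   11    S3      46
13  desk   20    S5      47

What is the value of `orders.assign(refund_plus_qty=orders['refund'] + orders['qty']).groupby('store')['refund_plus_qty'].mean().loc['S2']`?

add column refund_plus_qty = orders['refund'] + orders['qty']:
    item  qty store  refund  refund_plus_qty
0   desk   18    S5      31               49
1   book   20    S2       0               20
2   desk    9    S5      91              100
3    pen   14    S2      26               40
4   desk   12    S2      67               79
5   lamp   20    S3      50               70
6    pen   16    S2      86              102
7   book    3    S2      15               18
8   book   10    S4      88               98
9    mug    3    S1      75               78
10   mug    8    S2      91               99
11  book    1    S4      38               39
12  desk   11    S3      46               57
13  desk   20    S5      47               67
group by store, mean of refund_plus_qty:
store
S1    78.000000
S2    59.666667
S3    63.500000
S4    68.500000
S5    72.000000
Name: refund_plus_qty, dtype: float64
Then the value at index 'S2': 59.6666666667

59.6666666667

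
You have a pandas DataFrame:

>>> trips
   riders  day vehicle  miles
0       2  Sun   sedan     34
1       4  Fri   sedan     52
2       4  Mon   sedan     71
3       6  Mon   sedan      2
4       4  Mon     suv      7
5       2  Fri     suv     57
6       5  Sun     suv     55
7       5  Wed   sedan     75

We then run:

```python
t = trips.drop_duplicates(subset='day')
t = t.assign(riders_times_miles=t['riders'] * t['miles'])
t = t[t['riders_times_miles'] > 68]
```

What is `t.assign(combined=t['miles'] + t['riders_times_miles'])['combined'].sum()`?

1065

drop duplicate day (keep=first):
   riders  day vehicle  miles
0       2  Sun   sedan     34
1       4  Fri   sedan     52
2       4  Mon   sedan     71
7       5  Wed   sedan     75
add column riders_times_miles = t['riders'] * t['miles']:
   riders  day vehicle  miles  riders_times_miles
0       2  Sun   sedan     34                  68
1       4  Fri   sedan     52                 208
2       4  Mon   sedan     71                 284
7       5  Wed   sedan     75                 375
filter rows where riders_times_miles > 68:
   riders  day vehicle  miles  riders_times_miles
1       4  Fri   sedan     52                 208
2       4  Mon   sedan     71                 284
7       5  Wed   sedan     75                 375
add column combined = t['miles'] + t['riders_times_miles']:
   riders  day vehicle  miles  riders_times_miles  combined
1       4  Fri   sedan     52                 208       260
2       4  Mon   sedan     71                 284       355
7       5  Wed   sedan     75                 375       450
Taking the sum of column 'combined' gives 1065.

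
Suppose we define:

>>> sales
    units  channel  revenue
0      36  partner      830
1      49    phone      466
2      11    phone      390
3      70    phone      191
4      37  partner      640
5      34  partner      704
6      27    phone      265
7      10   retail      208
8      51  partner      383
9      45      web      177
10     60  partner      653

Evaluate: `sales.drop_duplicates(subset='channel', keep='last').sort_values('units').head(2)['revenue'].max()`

265

drop duplicate channel (keep=last):
    units  channel  revenue
6      27    phone      265
7      10   retail      208
9      45      web      177
10     60  partner      653
sort by units:
    units  channel  revenue
7      10   retail      208
6      27    phone      265
9      45      web      177
10     60  partner      653
take first 2 rows:
   units channel  revenue
7     10  retail      208
6     27   phone      265
Taking the max of column 'revenue' gives 265.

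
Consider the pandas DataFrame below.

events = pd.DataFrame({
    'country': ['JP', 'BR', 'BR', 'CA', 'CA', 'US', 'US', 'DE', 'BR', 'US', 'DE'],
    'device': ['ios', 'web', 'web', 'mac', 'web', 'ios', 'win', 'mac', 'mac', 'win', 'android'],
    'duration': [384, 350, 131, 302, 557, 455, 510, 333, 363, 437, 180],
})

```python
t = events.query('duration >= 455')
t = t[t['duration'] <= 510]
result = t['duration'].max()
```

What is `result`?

filter rows where duration >= 455:
  country device  duration
4      CA    web       557
5      US    ios       455
6      US    win       510
filter rows where duration <= 510:
  country device  duration
5      US    ios       455
6      US    win       510
The max of column 'duration' is 510.

510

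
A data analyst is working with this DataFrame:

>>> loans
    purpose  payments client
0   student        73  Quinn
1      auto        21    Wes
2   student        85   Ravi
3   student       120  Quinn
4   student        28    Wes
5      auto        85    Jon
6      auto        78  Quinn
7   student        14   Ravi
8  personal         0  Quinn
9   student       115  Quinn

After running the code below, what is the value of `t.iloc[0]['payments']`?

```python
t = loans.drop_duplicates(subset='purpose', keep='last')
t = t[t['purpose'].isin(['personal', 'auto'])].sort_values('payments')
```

drop duplicate purpose (keep=last):
    purpose  payments client
6      auto        78  Quinn
8  personal         0  Quinn
9   student       115  Quinn
filter rows where purpose in ['personal', 'auto']:
    purpose  payments client
6      auto        78  Quinn
8  personal         0  Quinn
sort by payments:
    purpose  payments client
8  personal         0  Quinn
6      auto        78  Quinn
Reading off the value at position 0, column 'payments', we get 0.

0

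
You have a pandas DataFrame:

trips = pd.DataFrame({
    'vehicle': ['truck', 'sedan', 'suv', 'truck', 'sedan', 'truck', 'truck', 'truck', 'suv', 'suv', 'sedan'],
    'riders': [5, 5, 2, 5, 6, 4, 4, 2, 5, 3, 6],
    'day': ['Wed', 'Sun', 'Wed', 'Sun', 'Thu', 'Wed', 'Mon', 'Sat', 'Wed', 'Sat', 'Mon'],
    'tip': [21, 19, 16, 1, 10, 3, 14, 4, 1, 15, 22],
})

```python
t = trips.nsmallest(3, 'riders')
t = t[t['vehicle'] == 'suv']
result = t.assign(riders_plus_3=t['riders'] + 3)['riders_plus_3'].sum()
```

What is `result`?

11

take 3 rows with smallest riders:
  vehicle  riders  day  tip
2     suv       2  Wed   16
7   truck       2  Sat    4
9     suv       3  Sat   15
filter rows where vehicle == 'suv':
  vehicle  riders  day  tip
2     suv       2  Wed   16
9     suv       3  Sat   15
add column riders_plus_3 = t['riders'] + 3:
  vehicle  riders  day  tip  riders_plus_3
2     suv       2  Wed   16              5
9     suv       3  Sat   15              6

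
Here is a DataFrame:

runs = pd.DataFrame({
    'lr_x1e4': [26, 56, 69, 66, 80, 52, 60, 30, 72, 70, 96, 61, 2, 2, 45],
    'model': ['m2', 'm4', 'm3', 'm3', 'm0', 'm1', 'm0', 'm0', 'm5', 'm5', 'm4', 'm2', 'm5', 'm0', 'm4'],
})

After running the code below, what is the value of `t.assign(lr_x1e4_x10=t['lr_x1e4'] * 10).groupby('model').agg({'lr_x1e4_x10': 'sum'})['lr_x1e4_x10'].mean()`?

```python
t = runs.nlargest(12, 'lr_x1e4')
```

take 12 rows with largest lr_x1e4:
    lr_x1e4 model
10       96    m4
4        80    m0
8        72    m5
9        70    m5
2        69    m3
3        66    m3
11       61    m2
6        60    m0
1        56    m4
5        52    m1
14       45    m4
7        30    m0
add column lr_x1e4_x10 = t['lr_x1e4'] * 10:
    lr_x1e4 model  lr_x1e4_x10
10       96    m4          960
4        80    m0          800
8        72    m5          720
9        70    m5          700
2        69    m3          690
3        66    m3          660
11       61    m2          610
6        60    m0          600
1        56    m4          560
5        52    m1          520
14       45    m4          450
7        30    m0          300
group by model, sum of lr_x1e4_x10:
       lr_x1e4_x10
model             
m0            1700
m1             520
m2             610
m3            1350
m4            1970
m5            1420
Then the mean of column 'lr_x1e4_x10': 1261.66666667

1261.66666667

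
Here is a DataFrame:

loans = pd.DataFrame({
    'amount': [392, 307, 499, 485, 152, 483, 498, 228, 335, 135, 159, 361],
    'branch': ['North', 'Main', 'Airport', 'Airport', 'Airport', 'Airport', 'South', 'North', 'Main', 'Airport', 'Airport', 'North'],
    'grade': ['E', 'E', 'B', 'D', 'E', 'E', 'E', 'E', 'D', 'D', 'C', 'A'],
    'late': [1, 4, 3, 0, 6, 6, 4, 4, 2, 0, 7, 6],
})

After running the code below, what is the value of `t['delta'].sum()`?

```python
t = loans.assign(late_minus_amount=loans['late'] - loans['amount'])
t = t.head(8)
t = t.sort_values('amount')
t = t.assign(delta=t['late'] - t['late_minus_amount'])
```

add column late_minus_amount = loans['late'] - loans['amount']:
    amount   branch grade  late  late_minus_amount
0      392    North     E     1               -391
1      307     Main     E     4               -303
2      499  Airport     B     3               -496
3      485  Airport     D     0               -485
4      152  Airport     E     6               -146
5      483  Airport     E     6               -477
6      498    South     E     4               -494
7      228    North     E     4               -224
8      335     Main     D     2               -333
9      135  Airport     D     0               -135
10     159  Airport     C     7               -152
11     361    North     A     6               -355
take first 8 rows:
   amount   branch grade  late  late_minus_amount
0     392    North     E     1               -391
1     307     Main     E     4               -303
2     499  Airport     B     3               -496
3     485  Airport     D     0               -485
4     152  Airport     E     6               -146
5     483  Airport     E     6               -477
6     498    South     E     4               -494
7     228    North     E     4               -224
sort by amount:
   amount   branch grade  late  late_minus_amount
4     152  Airport     E     6               -146
7     228    North     E     4               -224
1     307     Main     E     4               -303
0     392    North     E     1               -391
5     483  Airport     E     6               -477
3     485  Airport     D     0               -485
6     498    South     E     4               -494
2     499  Airport     B     3               -496
add column delta = t['late'] - t['late_minus_amount']:
   amount   branch grade  late  late_minus_amount  delta
4     152  Airport     E     6               -146    152
7     228    North     E     4               -224    228
1     307     Main     E     4               -303    307
0     392    North     E     1               -391    392
5     483  Airport     E     6               -477    483
3     485  Airport     D     0               -485    485
6     498    South     E     4               -494    498
2     499  Airport     B     3               -496    499

3044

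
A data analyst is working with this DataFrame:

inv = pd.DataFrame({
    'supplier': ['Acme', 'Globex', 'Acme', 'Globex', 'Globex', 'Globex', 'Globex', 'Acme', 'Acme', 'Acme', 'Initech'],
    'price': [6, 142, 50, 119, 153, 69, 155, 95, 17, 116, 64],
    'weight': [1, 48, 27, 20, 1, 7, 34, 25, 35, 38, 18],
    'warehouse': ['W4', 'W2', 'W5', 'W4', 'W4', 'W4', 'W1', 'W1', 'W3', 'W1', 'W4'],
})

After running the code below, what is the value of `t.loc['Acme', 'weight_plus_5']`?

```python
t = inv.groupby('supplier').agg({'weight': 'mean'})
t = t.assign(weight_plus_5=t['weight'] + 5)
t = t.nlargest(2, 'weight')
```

group by supplier, mean of weight:
          weight
supplier        
Acme        25.2
Globex      22.0
Initech     18.0
add column weight_plus_5 = t['weight'] + 5:
          weight  weight_plus_5
supplier                       
Acme        25.2           30.2
Globex      22.0           27.0
Initech     18.0           23.0
take 2 rows with largest weight:
          weight  weight_plus_5
supplier                       
Acme        25.2           30.2
Globex      22.0           27.0

30.2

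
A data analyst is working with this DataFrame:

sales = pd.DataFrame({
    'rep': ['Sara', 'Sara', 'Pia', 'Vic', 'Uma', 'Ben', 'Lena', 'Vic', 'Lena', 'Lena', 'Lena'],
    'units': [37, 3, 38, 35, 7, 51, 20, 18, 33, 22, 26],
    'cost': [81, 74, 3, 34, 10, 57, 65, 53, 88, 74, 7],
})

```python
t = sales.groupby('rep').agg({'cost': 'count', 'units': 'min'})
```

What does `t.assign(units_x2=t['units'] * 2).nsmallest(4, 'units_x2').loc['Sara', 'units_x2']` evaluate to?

6

group by rep: count(cost), min(units):
      cost  units
rep              
Ben      1     51
Lena     4     20
Pia      1     38
Sara     2      3
Uma      1      7
Vic      2     18
add column units_x2 = t['units'] * 2:
      cost  units  units_x2
rep                        
Ben      1     51       102
Lena     4     20        40
Pia      1     38        76
Sara     2      3         6
Uma      1      7        14
Vic      2     18        36
take 4 rows with smallest units_x2:
      cost  units  units_x2
rep                        
Sara     2      3         6
Uma      1      7        14
Vic      2     18        36
Lena     4     20        40
value at row 'Sara', column 'units_x2' → 6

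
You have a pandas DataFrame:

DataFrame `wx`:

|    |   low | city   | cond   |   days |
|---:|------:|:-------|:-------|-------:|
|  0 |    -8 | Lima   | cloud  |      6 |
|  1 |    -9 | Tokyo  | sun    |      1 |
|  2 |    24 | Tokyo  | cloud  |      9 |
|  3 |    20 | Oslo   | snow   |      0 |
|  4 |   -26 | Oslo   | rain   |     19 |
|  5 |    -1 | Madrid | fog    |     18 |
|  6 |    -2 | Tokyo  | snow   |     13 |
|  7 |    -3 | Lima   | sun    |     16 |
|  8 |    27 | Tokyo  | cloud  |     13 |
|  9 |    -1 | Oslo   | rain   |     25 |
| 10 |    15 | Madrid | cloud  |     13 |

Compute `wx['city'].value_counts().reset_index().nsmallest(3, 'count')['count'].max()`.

value_counts of city:
city
Tokyo     4
Oslo      3
Lima      2
Madrid    2
Name: count, dtype: int64
reset_index():
     city  count
0   Tokyo      4
1    Oslo      3
2    Lima      2
3  Madrid      2
take 3 rows with smallest count:
     city  count
2    Lima      2
3  Madrid      2
1    Oslo      3

3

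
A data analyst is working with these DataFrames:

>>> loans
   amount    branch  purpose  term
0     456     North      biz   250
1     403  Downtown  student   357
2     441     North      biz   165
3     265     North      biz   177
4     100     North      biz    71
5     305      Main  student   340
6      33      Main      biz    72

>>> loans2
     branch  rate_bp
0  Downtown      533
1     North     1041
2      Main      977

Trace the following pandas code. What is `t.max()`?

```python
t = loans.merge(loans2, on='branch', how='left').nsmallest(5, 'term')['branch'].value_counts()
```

4

merge on 'branch' (how='left') → 7 rows:
   amount    branch  purpose  term  rate_bp
0     456     North      biz   250     1041
1     403  Downtown  student   357      533
2     441     North      biz   165     1041
3     265     North      biz   177     1041
4     100     North      biz    71     1041
5     305      Main  student   340      977
6      33      Main      biz    72      977
take 5 rows with smallest term:
   amount branch purpose  term  rate_bp
4     100  North     biz    71     1041
6      33   Main     biz    72      977
2     441  North     biz   165     1041
3     265  North     biz   177     1041
0     456  North     biz   250     1041
value_counts of branch:
branch
North    4
Main     1
Name: count, dtype: int64
The max of the resulting series is 4.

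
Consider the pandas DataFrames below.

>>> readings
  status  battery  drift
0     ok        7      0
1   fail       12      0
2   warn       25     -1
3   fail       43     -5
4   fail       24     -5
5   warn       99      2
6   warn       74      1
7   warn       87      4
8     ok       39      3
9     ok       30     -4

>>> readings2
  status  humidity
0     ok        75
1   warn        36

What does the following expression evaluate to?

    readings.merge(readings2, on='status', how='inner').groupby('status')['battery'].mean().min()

25.3333333333

merge on 'status' (how='inner') → 7 rows:
  status  battery  drift  humidity
0     ok        7      0        75
1   warn       25     -1        36
2   warn       99      2        36
3   warn       74      1        36
4   warn       87      4        36
5     ok       39      3        75
6     ok       30     -4        75
group by status, mean of battery:
status
ok      25.333333
warn    71.250000
Name: battery, dtype: float64
min of the resulting series → 25.3333333333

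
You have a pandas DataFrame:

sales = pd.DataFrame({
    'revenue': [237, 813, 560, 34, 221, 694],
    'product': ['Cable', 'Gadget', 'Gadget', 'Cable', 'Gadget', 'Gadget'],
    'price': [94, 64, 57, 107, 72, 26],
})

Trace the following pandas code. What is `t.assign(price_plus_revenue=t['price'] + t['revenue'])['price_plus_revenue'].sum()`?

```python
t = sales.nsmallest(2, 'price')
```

take 2 rows with smallest price:
   revenue product  price
5      694  Gadget     26
2      560  Gadget     57
add column price_plus_revenue = t['price'] + t['revenue']:
   revenue product  price  price_plus_revenue
5      694  Gadget     26                 720
2      560  Gadget     57                 617
Taking the sum of column 'price_plus_revenue' gives 1337.

1337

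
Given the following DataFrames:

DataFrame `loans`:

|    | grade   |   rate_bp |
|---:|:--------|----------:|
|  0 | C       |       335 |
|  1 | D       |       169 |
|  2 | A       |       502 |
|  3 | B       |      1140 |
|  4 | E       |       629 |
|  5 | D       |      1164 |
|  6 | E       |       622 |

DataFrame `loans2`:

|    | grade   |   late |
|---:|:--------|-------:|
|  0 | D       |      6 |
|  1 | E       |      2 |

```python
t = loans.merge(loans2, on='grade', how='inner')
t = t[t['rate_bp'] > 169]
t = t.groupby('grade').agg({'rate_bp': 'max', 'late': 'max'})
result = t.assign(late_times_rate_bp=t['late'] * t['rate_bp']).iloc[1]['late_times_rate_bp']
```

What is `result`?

1258

merge on 'grade' (how='inner') → 4 rows:
  grade  rate_bp  late
0     D      169     6
1     E      629     2
2     D     1164     6
3     E      622     2
filter rows where rate_bp > 169:
  grade  rate_bp  late
1     E      629     2
2     D     1164     6
3     E      622     2
group by grade: max(rate_bp), max(late):
       rate_bp  late
grade               
D         1164     6
E          629     2
add column late_times_rate_bp = t['late'] * t['rate_bp']:
       rate_bp  late  late_times_rate_bp
grade                                   
D         1164     6                6984
E          629     2                1258
value at position 1, column 'late_times_rate_bp' → 1258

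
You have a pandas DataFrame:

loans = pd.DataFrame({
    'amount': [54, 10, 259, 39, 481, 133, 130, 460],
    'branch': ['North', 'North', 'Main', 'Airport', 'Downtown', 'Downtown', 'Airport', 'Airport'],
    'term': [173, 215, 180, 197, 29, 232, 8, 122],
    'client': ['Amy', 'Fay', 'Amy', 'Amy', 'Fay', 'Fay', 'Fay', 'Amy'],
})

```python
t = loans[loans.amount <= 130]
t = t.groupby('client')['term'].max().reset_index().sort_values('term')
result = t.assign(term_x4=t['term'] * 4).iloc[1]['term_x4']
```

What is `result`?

filter rows where amount <= 130:
   amount   branch  term client
0      54    North   173    Amy
1      10    North   215    Fay
3      39  Airport   197    Amy
6     130  Airport     8    Fay
group by client, max of term:
client
Amy    197
Fay    215
Name: term, dtype: int64
reset_index():
  client  term
0    Amy   197
1    Fay   215
sort by term:
  client  term
0    Amy   197
1    Fay   215
add column term_x4 = t['term'] * 4:
  client  term  term_x4
0    Amy   197      788
1    Fay   215      860

860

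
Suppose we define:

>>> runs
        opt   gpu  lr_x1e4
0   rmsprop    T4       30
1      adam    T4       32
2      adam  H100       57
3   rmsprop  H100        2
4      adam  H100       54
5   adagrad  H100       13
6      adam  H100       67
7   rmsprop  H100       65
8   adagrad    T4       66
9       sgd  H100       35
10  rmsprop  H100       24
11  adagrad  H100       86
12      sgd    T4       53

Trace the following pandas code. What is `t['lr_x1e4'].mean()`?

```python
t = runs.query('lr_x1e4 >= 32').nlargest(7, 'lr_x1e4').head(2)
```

filter rows where lr_x1e4 >= 32:
        opt   gpu  lr_x1e4
1      adam    T4       32
2      adam  H100       57
4      adam  H100       54
6      adam  H100       67
7   rmsprop  H100       65
8   adagrad    T4       66
9       sgd  H100       35
11  adagrad  H100       86
12      sgd    T4       53
take 7 rows with largest lr_x1e4:
        opt   gpu  lr_x1e4
11  adagrad  H100       86
6      adam  H100       67
8   adagrad    T4       66
7   rmsprop  H100       65
2      adam  H100       57
4      adam  H100       54
12      sgd    T4       53
take first 2 rows:
        opt   gpu  lr_x1e4
11  adagrad  H100       86
6      adam  H100       67

76.5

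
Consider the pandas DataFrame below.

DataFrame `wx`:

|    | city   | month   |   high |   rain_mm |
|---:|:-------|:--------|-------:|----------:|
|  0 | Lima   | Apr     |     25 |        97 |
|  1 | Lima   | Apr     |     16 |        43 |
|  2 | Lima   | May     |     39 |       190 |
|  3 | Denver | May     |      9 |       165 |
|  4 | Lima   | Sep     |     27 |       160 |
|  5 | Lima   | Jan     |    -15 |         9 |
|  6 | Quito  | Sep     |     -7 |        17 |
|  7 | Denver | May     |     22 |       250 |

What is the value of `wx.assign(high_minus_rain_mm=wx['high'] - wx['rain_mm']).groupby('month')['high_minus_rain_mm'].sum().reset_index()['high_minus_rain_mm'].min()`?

-535

add column high_minus_rain_mm = wx['high'] - wx['rain_mm']:
     city month  high  rain_mm  high_minus_rain_mm
0    Lima   Apr    25       97                 -72
1    Lima   Apr    16       43                 -27
2    Lima   May    39      190                -151
3  Denver   May     9      165                -156
4    Lima   Sep    27      160                -133
5    Lima   Jan   -15        9                 -24
6   Quito   Sep    -7       17                 -24
7  Denver   May    22      250                -228
group by month, sum of high_minus_rain_mm:
month
Apr    -99
Jan    -24
May   -535
Sep   -157
Name: high_minus_rain_mm, dtype: int64
reset_index():
  month  high_minus_rain_mm
0   Apr                 -99
1   Jan                 -24
2   May                -535
3   Sep                -157
Hence -535.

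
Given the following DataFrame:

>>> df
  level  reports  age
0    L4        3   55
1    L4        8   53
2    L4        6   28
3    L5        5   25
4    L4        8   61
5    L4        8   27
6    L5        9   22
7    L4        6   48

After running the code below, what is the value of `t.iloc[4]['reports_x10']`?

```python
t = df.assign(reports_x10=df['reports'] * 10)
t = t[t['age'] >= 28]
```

add column reports_x10 = df['reports'] * 10:
  level  reports  age  reports_x10
0    L4        3   55           30
1    L4        8   53           80
2    L4        6   28           60
3    L5        5   25           50
4    L4        8   61           80
5    L4        8   27           80
6    L5        9   22           90
7    L4        6   48           60
filter rows where age >= 28:
  level  reports  age  reports_x10
0    L4        3   55           30
1    L4        8   53           80
2    L4        6   28           60
4    L4        8   61           80
7    L4        6   48           60
The value at position 4, column 'reports_x10' is 60.

60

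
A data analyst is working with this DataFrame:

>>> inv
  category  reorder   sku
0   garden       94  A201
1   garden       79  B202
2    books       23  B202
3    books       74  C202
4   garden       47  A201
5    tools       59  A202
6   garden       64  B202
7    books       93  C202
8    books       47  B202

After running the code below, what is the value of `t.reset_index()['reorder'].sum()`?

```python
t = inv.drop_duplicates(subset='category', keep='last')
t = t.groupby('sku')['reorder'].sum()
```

drop duplicate category (keep=last):
  category  reorder   sku
5    tools       59  A202
6   garden       64  B202
8    books       47  B202
group by sku, sum of reorder:
sku
A202     59
B202    111
Name: reorder, dtype: int64
reset_index():
    sku  reorder
0  A202       59
1  B202      111
The sum of column 'reorder' is 170.

170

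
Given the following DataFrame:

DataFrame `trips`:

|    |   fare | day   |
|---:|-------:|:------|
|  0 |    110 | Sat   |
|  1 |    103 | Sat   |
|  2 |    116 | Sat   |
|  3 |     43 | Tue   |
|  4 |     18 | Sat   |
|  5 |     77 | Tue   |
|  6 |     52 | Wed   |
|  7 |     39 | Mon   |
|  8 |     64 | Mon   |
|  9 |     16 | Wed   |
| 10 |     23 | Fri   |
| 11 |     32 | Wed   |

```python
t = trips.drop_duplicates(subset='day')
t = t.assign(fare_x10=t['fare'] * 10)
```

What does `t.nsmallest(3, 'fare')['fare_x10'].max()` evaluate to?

drop duplicate day (keep=first):
    fare  day
0    110  Sat
3     43  Tue
6     52  Wed
7     39  Mon
10    23  Fri
add column fare_x10 = t['fare'] * 10:
    fare  day  fare_x10
0    110  Sat      1100
3     43  Tue       430
6     52  Wed       520
7     39  Mon       390
10    23  Fri       230
take 3 rows with smallest fare:
    fare  day  fare_x10
10    23  Fri       230
7     39  Mon       390
3     43  Tue       430
The max of column 'fare_x10' is 430.

430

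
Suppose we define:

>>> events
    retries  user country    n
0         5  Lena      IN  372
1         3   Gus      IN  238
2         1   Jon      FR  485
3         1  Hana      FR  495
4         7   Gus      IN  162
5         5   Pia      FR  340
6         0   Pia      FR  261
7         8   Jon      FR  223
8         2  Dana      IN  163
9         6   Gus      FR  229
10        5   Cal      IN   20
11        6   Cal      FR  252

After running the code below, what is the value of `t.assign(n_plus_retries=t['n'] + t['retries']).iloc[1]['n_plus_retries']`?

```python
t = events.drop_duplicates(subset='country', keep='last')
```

258

drop duplicate country (keep=last):
    retries user country    n
10        5  Cal      IN   20
11        6  Cal      FR  252
add column n_plus_retries = t['n'] + t['retries']:
    retries user country    n  n_plus_retries
10        5  Cal      IN   20              25
11        6  Cal      FR  252             258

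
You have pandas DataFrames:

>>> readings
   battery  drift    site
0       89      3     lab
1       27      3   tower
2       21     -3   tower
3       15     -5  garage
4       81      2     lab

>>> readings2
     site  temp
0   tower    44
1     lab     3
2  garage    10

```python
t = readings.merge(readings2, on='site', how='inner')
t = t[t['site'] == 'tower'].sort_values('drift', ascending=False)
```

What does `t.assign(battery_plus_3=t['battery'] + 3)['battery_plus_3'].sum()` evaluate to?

merge on 'site' (how='inner') → 5 rows:
   battery  drift    site  temp
0       89      3     lab     3
1       27      3   tower    44
2       21     -3   tower    44
3       15     -5  garage    10
4       81      2     lab     3
filter rows where site == 'tower':
   battery  drift   site  temp
1       27      3  tower    44
2       21     -3  tower    44
sort by drift descending:
   battery  drift   site  temp
1       27      3  tower    44
2       21     -3  tower    44
add column battery_plus_3 = t['battery'] + 3:
   battery  drift   site  temp  battery_plus_3
1       27      3  tower    44              30
2       21     -3  tower    44              24
The sum of column 'battery_plus_3' is 54.

54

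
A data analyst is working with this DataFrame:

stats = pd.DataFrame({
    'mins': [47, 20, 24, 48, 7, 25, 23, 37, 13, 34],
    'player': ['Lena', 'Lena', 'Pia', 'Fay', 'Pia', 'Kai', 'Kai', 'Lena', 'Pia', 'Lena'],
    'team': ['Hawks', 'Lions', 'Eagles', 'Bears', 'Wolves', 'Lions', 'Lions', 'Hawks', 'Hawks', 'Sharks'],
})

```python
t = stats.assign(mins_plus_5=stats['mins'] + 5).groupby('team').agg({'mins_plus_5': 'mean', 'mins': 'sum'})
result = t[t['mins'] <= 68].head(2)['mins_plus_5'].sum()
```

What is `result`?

add column mins_plus_5 = stats['mins'] + 5:
   mins player    team  mins_plus_5
0    47   Lena   Hawks           52
1    20   Lena   Lions           25
2    24    Pia  Eagles           29
3    48    Fay   Bears           53
4     7    Pia  Wolves           12
5    25    Kai   Lions           30
6    23    Kai   Lions           28
7    37   Lena   Hawks           42
8    13    Pia   Hawks           18
9    34   Lena  Sharks           39
group by team: mean(mins_plus_5), sum(mins):
        mins_plus_5  mins
team                     
Bears     53.000000    48
Eagles    29.000000    24
Hawks     37.333333    97
Lions     27.666667    68
Sharks    39.000000    34
Wolves    12.000000     7
filter rows where mins <= 68:
        mins_plus_5  mins
team                     
Bears     53.000000    48
Eagles    29.000000    24
Lions     27.666667    68
Sharks    39.000000    34
Wolves    12.000000     7
take first 2 rows:
        mins_plus_5  mins
team                     
Bears          53.0    48
Eagles         29.0    24
Hence 82.0.

82.0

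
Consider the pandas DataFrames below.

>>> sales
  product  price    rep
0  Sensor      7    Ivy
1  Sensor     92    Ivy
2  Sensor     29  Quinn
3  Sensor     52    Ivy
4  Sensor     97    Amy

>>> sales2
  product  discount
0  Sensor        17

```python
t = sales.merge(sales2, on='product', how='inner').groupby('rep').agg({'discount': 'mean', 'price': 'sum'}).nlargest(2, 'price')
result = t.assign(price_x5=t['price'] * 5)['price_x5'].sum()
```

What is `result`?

1240

merge on 'product' (how='inner') → 5 rows:
  product  price    rep  discount
0  Sensor      7    Ivy        17
1  Sensor     92    Ivy        17
2  Sensor     29  Quinn        17
3  Sensor     52    Ivy        17
4  Sensor     97    Amy        17
group by rep: mean(discount), sum(price):
       discount  price
rep                   
Amy        17.0     97
Ivy        17.0    151
Quinn      17.0     29
take 2 rows with largest price:
     discount  price
rep                 
Ivy      17.0    151
Amy      17.0     97
add column price_x5 = t['price'] * 5:
     discount  price  price_x5
rep                           
Ivy      17.0    151       755
Amy      17.0     97       485
So sum() = 1240.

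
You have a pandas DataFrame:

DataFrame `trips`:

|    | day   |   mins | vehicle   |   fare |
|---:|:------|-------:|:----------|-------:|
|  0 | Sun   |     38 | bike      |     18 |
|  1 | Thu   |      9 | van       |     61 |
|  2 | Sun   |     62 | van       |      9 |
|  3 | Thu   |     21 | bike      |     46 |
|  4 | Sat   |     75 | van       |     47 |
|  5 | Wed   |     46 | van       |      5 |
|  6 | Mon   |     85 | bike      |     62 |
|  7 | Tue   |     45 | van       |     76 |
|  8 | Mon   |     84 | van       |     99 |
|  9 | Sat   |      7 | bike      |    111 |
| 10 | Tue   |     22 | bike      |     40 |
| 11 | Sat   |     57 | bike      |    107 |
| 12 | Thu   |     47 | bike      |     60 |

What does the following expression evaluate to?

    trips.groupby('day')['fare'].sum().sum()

group by day, sum of fare:
day
Mon    161
Sat    265
Sun     27
Thu    167
Tue    116
Wed      5
Name: fare, dtype: int64
Reading off the sum of the resulting series, we get 741.

741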